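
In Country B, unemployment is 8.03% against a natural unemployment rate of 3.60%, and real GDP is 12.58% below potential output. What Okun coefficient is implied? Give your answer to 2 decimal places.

Okun's law: output gap = -β × (u - u*).
-12.58 = -β × (8.03 - 3.6) = -β × 4.43, so β = 12.58/4.43 = 2.84.

β ≈ 2.84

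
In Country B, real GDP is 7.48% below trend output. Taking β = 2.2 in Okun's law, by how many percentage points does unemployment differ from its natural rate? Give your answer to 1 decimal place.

3.4 percentage points

Okun's law: output gap = -β × (u - u*), so u - u* = -(output gap)/β.
u - u* = -(-7.48)/2.2 = 3.4 percentage points.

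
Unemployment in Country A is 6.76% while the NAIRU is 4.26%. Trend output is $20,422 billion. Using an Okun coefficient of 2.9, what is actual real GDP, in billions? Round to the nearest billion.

$18,941 billion

Unemployment gap = 6.76 - 4.26 = 2.5 points, so the output gap is -2.9 × 2.5 = -7.25%.
Actual GDP = 20422 × (1 - 7.25/100) = 20422 × 0.9275 ≈ 18941 billion.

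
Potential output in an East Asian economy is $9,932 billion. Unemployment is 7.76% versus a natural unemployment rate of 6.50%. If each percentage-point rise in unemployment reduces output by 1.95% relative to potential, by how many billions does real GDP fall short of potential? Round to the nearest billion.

Output gap = -1.95 × (7.76 - 6.5) = -1.95 × 1.26 = -2.457%.
Actual GDP ≈ 9932 × 0.97543 ≈ 9688 billion, so the shortfall is 9932 - 9688 = 244 billion.

$244 billion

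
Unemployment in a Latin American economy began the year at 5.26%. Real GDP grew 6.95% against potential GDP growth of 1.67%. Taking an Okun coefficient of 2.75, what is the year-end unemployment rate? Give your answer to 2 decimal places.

3.34%

Growth-rate Okun's law: g_Y = g_Y* - β × Δu, so Δu = (g_Y* - g_Y)/β.
Δu = (1.67 - 6.95)/2.75 = -5.28/2.75 = -1.92 percentage points.
Year-end unemployment = 5.26 - 1.92 = 3.34%.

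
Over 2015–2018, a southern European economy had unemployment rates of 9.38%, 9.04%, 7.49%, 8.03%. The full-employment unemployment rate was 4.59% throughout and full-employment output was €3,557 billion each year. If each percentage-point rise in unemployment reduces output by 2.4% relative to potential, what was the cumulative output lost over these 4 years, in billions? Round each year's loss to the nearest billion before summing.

€1,331 billion

Year 2015: gap = -2.4 × (9.38 - 4.59) = -11.496%, loss ≈ 3557 × 11.496/100 ≈ 409.
Year 2016: gap = -2.4 × (9.04 - 4.59) = -10.68%, loss ≈ 3557 × 10.68/100 ≈ 380.
Year 2017: gap = -2.4 × (7.49 - 4.59) = -6.96%, loss ≈ 3557 × 6.96/100 ≈ 248.
Year 2018: gap = -2.4 × (8.03 - 4.59) = -8.256%, loss ≈ 3557 × 8.256/100 ≈ 294.
Total lost output = 409 + 380 + 248 + 294 = 1331 billion.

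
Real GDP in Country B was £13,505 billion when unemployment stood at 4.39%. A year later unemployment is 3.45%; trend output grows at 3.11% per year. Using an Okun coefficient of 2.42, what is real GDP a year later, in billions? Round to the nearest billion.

£14,232 billion

Δu = 3.45 - 4.39 = -0.94 points.
Okun's law (growth form): g_Y = g_Y* - β × Δu = 3.11 - 2.42 × (-0.94) = 3.11 + 2.2748 = 5.3848%.
Real GDP in the next year = 13505 × (1 + 5.3848/100) = 13505 × 1.053848 ≈ 14232 billion.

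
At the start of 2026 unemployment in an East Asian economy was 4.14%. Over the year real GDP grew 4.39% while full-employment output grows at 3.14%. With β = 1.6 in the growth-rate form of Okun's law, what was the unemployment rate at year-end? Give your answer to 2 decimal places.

Growth-rate Okun's law: g_Y = g_Y* - β × Δu, so Δu = (g_Y* - g_Y)/β.
Δu = (3.14 - 4.39)/1.6 = -1.25/1.6 = -0.78 percentage points.
Year-end unemployment = 4.14 - 0.78 = 3.36%.

3.36%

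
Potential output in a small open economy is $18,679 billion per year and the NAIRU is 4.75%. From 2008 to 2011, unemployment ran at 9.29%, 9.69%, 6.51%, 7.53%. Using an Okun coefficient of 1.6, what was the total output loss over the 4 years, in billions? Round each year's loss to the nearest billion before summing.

Year 2008: gap = -1.6 × (9.29 - 4.75) = -7.264%, loss ≈ 18679 × 7.264/100 ≈ 1357.
Year 2009: gap = -1.6 × (9.69 - 4.75) = -7.904%, loss ≈ 18679 × 7.904/100 ≈ 1476.
Year 2010: gap = -1.6 × (6.51 - 4.75) = -2.816%, loss ≈ 18679 × 2.816/100 ≈ 526.
Year 2011: gap = -1.6 × (7.53 - 4.75) = -4.448%, loss ≈ 18679 × 4.448/100 ≈ 831.
Total lost output = 1357 + 1476 + 526 + 831 = 4190 billion.

$4,190 billion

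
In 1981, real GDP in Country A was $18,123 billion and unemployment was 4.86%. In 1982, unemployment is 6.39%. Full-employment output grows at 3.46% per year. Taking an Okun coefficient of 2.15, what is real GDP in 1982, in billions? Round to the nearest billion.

$18,154 billion

Δu = 6.39 - 4.86 = 1.53 points.
Okun's law (growth form): g_Y = g_Y* - β × Δu = 3.46 - 2.15 × (1.53) = 3.46 - 3.2895 = 0.1705%.
Real GDP in the next year = 18123 × (1 + 0.1705/100) = 18123 × 1.001705 ≈ 18154 billion.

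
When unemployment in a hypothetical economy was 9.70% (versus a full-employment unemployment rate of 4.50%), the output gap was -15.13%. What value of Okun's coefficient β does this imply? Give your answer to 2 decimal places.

Okun's law: output gap = -β × (u - u*).
-15.13 = -β × (9.7 - 4.5) = -β × 5.2, so β = 15.13/5.2 = 2.91.

β ≈ 2.91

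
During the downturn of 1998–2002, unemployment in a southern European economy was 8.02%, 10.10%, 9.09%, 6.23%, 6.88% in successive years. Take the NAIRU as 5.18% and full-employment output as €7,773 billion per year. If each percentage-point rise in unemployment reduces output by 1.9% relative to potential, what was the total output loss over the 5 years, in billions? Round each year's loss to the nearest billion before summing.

€2,129 billion

Year 1998: gap = -1.9 × (8.02 - 5.18) = -5.396%, loss ≈ 7773 × 5.396/100 ≈ 419.
Year 1999: gap = -1.9 × (10.1 - 5.18) = -9.348%, loss ≈ 7773 × 9.348/100 ≈ 727.
Year 2000: gap = -1.9 × (9.09 - 5.18) = -7.429%, loss ≈ 7773 × 7.429/100 ≈ 577.
Year 2001: gap = -1.9 × (6.23 - 5.18) = -1.995%, loss ≈ 7773 × 1.995/100 ≈ 155.
Year 2002: gap = -1.9 × (6.88 - 5.18) = -3.23%, loss ≈ 7773 × 3.23/100 ≈ 251.
Total lost output = 419 + 727 + 577 + 155 + 251 = 2129 billion.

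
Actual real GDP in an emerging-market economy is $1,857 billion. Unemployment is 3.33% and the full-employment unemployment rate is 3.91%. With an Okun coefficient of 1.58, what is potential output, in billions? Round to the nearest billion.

$1,840 billion

Unemployment gap = 3.33 - 3.91 = -0.58 points, so output gap = -1.58 × (-0.58) = 0.9164%.
Since Y = Y* × (1 + gap/100), Y* = 1857/1.009164 ≈ 1840 billion.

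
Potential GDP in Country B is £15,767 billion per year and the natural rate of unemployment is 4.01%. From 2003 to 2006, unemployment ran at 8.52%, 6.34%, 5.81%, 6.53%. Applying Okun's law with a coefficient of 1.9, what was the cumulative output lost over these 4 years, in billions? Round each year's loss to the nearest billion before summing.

Year 2003: gap = -1.9 × (8.52 - 4.01) = -8.569%, loss ≈ 15767 × 8.569/100 ≈ 1351.
Year 2004: gap = -1.9 × (6.34 - 4.01) = -4.427%, loss ≈ 15767 × 4.427/100 ≈ 698.
Year 2005: gap = -1.9 × (5.81 - 4.01) = -3.42%, loss ≈ 15767 × 3.42/100 ≈ 539.
Year 2006: gap = -1.9 × (6.53 - 4.01) = -4.788%, loss ≈ 15767 × 4.788/100 ≈ 755.
Total lost output = 1351 + 698 + 539 + 755 = 3343 billion.

£3,343 billion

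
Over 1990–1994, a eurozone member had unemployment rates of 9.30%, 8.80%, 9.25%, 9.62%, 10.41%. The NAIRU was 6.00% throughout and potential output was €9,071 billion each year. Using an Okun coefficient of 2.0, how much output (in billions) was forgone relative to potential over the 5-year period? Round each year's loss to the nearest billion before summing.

Year 1990: gap = -2.0 × (9.3 - 6) = -6.6%, loss ≈ 9071 × 6.6/100 ≈ 599.
Year 1991: gap = -2.0 × (8.8 - 6) = -5.6%, loss ≈ 9071 × 5.6/100 ≈ 508.
Year 1992: gap = -2.0 × (9.25 - 6) = -6.5%, loss ≈ 9071 × 6.5/100 ≈ 590.
Year 1993: gap = -2.0 × (9.62 - 6) = -7.24%, loss ≈ 9071 × 7.24/100 ≈ 657.
Year 1994: gap = -2.0 × (10.41 - 6) = -8.82%, loss ≈ 9071 × 8.82/100 ≈ 800.
Total lost output = 599 + 508 + 590 + 657 + 800 = 3154 billion.

€3,154 billion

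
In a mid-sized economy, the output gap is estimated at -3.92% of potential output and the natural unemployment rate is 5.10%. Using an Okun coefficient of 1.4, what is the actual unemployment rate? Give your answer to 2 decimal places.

7.90%

From Okun's law, u - u* = -(output gap)/β = -(-3.92)/1.4 = 2.8 points.
So u = 5.1 + 2.8 = 7.90%.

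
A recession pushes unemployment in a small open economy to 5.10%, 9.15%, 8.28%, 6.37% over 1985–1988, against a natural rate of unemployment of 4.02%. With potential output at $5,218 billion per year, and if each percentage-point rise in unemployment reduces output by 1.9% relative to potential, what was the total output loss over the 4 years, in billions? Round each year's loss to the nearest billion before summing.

Year 1985: gap = -1.9 × (5.1 - 4.02) = -2.052%, loss ≈ 5218 × 2.052/100 ≈ 107.
Year 1986: gap = -1.9 × (9.15 - 4.02) = -9.747%, loss ≈ 5218 × 9.747/100 ≈ 509.
Year 1987: gap = -1.9 × (8.28 - 4.02) = -8.094%, loss ≈ 5218 × 8.094/100 ≈ 422.
Year 1988: gap = -1.9 × (6.37 - 4.02) = -4.465%, loss ≈ 5218 × 4.465/100 ≈ 233.
Total lost output = 107 + 509 + 422 + 233 = 1271 billion.

$1,271 billion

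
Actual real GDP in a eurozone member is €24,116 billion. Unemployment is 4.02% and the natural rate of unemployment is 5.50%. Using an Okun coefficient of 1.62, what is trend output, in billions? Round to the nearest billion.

€23,551 billion

Unemployment gap = 4.02 - 5.5 = -1.48 points, so output gap = -1.62 × (-1.48) = 2.3976%.
Since Y = Y* × (1 + gap/100), Y* = 24116/1.023976 ≈ 23551 billion.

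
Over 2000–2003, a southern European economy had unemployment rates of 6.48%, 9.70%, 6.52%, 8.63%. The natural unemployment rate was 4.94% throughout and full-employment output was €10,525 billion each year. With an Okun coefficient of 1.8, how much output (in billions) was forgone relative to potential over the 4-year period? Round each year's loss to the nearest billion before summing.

€2,192 billion

Year 2000: gap = -1.8 × (6.48 - 4.94) = -2.772%, loss ≈ 10525 × 2.772/100 ≈ 292.
Year 2001: gap = -1.8 × (9.7 - 4.94) = -8.568%, loss ≈ 10525 × 8.568/100 ≈ 902.
Year 2002: gap = -1.8 × (6.52 - 4.94) = -2.844%, loss ≈ 10525 × 2.844/100 ≈ 299.
Year 2003: gap = -1.8 × (8.63 - 4.94) = -6.642%, loss ≈ 10525 × 6.642/100 ≈ 699.
Total lost output = 292 + 902 + 299 + 699 = 2192 billion.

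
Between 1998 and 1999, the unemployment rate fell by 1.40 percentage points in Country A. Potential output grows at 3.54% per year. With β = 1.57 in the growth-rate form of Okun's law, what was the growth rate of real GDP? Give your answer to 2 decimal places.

Growth-rate Okun's law: g_Y = g_Y* - β × Δu.
g_Y = 3.54 - 1.57 × (-1.40) = 3.54 + 2.198 = 5.738%, i.e. 5.74% to 2 d.p.

5.74%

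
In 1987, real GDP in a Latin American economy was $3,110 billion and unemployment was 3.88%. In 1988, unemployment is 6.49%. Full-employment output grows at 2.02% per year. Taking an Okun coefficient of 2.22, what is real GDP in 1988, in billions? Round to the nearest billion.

$2,993 billion

Δu = 6.49 - 3.88 = 2.61 points.
Okun's law (growth form): g_Y = g_Y* - β × Δu = 2.02 - 2.22 × (2.61) = 2.02 - 5.7942 = -3.7742%.
Real GDP in the next year = 3110 × (1 - 3.7742/100) = 3110 × 0.962258 ≈ 2993 billion.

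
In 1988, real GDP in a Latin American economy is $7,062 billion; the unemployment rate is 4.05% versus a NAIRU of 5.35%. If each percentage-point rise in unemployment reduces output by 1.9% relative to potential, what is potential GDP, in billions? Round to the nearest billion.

$6,892 billion

Unemployment gap = 4.05 - 5.35 = -1.3 points, so output gap = -1.9 × (-1.3) = 2.47%.
Since Y = Y* × (1 + gap/100), Y* = 7062/1.0247 ≈ 6892 billion.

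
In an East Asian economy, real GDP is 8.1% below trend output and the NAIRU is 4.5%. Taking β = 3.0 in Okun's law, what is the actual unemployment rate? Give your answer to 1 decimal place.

From Okun's law, u - u* = -(output gap)/β = -(-8.1)/3.0 = 2.7 points.
So u = 4.5 + 2.7 = 7.2%.

7.2%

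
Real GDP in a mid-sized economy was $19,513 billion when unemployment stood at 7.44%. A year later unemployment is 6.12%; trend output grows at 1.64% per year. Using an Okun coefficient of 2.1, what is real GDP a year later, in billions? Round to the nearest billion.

$20,374 billion

Δu = 6.12 - 7.44 = -1.32 points.
Okun's law (growth form): g_Y = g_Y* - β × Δu = 1.64 - 2.1 × (-1.32) = 1.64 + 2.772 = 4.412%.
Real GDP in the next year = 19513 × (1 + 4.412/100) = 19513 × 1.04412 ≈ 20374 billion.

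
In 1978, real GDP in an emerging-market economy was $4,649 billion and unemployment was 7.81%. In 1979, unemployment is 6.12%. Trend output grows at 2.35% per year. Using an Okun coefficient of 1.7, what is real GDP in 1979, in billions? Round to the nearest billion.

$4,892 billion

Δu = 6.12 - 7.81 = -1.69 points.
Okun's law (growth form): g_Y = g_Y* - β × Δu = 2.35 - 1.7 × (-1.69) = 2.35 + 2.873 = 5.223%.
Real GDP in the next year = 4649 × (1 + 5.223/100) = 4649 × 1.05223 ≈ 4892 billion.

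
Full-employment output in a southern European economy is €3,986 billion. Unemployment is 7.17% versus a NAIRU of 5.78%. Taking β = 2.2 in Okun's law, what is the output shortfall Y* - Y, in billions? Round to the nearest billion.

Output gap = -2.2 × (7.17 - 5.78) = -2.2 × 1.39 = -3.058%.
Actual GDP ≈ 3986 × 0.96942 ≈ 3864 billion, so the shortfall is 3986 - 3864 = 122 billion.

€122 billion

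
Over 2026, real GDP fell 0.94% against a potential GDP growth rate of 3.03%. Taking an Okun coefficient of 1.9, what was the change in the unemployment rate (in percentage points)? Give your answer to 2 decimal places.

Growth-rate Okun's law: g_Y = g_Y* - β × Δu, so Δu = (g_Y* - g_Y)/β.
Δu = (3.03 + 0.94)/1.9 = 3.97/1.9 = 2.09 percentage points.

2.09 percentage points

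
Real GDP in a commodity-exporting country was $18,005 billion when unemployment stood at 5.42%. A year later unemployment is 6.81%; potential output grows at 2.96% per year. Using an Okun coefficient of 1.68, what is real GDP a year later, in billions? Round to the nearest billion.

Δu = 6.81 - 5.42 = 1.39 points.
Okun's law (growth form): g_Y = g_Y* - β × Δu = 2.96 - 1.68 × (1.39) = 2.96 - 2.3352 = 0.6248%.
Real GDP in the next year = 18005 × (1 + 0.6248/100) = 18005 × 1.006248 ≈ 18117 billion.

$18,117 billion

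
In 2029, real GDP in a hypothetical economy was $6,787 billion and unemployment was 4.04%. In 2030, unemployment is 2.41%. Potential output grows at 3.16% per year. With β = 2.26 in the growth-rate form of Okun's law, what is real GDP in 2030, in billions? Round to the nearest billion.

$7,251 billion

Δu = 2.41 - 4.04 = -1.63 points.
Okun's law (growth form): g_Y = g_Y* - β × Δu = 3.16 - 2.26 × (-1.63) = 3.16 + 3.6838 = 6.8438%.
Real GDP in the next year = 6787 × (1 + 6.8438/100) = 6787 × 1.068438 ≈ 7251 billion.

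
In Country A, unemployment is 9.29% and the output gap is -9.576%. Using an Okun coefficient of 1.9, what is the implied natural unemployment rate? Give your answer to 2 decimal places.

From Okun's law, u - u* = -(output gap)/β = -(-9.576)/1.9 = 5.04 points.
So u* = 9.29 - 5.04 = 4.25%.

4.25%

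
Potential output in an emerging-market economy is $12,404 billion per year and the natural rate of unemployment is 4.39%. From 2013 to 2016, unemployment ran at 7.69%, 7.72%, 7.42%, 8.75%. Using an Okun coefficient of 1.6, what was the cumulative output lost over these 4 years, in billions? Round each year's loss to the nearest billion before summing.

Year 2013: gap = -1.6 × (7.69 - 4.39) = -5.28%, loss ≈ 12404 × 5.28/100 ≈ 655.
Year 2014: gap = -1.6 × (7.72 - 4.39) = -5.328%, loss ≈ 12404 × 5.328/100 ≈ 661.
Year 2015: gap = -1.6 × (7.42 - 4.39) = -4.848%, loss ≈ 12404 × 4.848/100 ≈ 601.
Year 2016: gap = -1.6 × (8.75 - 4.39) = -6.976%, loss ≈ 12404 × 6.976/100 ≈ 865.
Total lost output = 655 + 661 + 601 + 865 = 2782 billion.

$2,782 billion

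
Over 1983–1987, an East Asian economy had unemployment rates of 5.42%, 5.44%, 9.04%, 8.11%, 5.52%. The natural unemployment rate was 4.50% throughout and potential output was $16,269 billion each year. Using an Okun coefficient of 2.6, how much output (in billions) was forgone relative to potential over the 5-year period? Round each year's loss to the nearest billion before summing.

Year 1983: gap = -2.6 × (5.42 - 4.5) = -2.392%, loss ≈ 16269 × 2.392/100 ≈ 389.
Year 1984: gap = -2.6 × (5.44 - 4.5) = -2.444%, loss ≈ 16269 × 2.444/100 ≈ 398.
Year 1985: gap = -2.6 × (9.04 - 4.5) = -11.804%, loss ≈ 16269 × 11.804/100 ≈ 1920.
Year 1986: gap = -2.6 × (8.11 - 4.5) = -9.386%, loss ≈ 16269 × 9.386/100 ≈ 1527.
Year 1987: gap = -2.6 × (5.52 - 4.5) = -2.652%, loss ≈ 16269 × 2.652/100 ≈ 431.
Total lost output = 389 + 398 + 1920 + 1527 + 431 = 4665 billion.

$4,665 billion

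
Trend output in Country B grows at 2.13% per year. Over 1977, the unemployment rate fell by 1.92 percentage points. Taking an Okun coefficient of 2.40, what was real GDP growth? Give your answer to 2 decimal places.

Growth-rate Okun's law: g_Y = g_Y* - β × Δu.
g_Y = 2.13 - 2.40 × (-1.92) = 2.13 + 4.608 = 6.738%, i.e. 6.74% to 2 d.p.

6.74%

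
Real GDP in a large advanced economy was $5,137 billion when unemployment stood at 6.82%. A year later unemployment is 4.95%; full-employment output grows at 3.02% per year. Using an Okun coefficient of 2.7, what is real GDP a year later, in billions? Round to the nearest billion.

$5,552 billion

Δu = 4.95 - 6.82 = -1.87 points.
Okun's law (growth form): g_Y = g_Y* - β × Δu = 3.02 - 2.7 × (-1.87) = 3.02 + 5.049 = 8.069%.
Real GDP in the next year = 5137 × (1 + 8.069/100) = 5137 × 1.08069 ≈ 5552 billion.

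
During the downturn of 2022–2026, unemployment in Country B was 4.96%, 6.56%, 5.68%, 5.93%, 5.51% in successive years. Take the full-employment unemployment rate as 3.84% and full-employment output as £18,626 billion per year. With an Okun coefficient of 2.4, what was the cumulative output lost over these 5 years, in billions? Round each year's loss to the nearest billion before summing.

Year 2022: gap = -2.4 × (4.96 - 3.84) = -2.688%, loss ≈ 18626 × 2.688/100 ≈ 501.
Year 2023: gap = -2.4 × (6.56 - 3.84) = -6.528%, loss ≈ 18626 × 6.528/100 ≈ 1216.
Year 2024: gap = -2.4 × (5.68 - 3.84) = -4.416%, loss ≈ 18626 × 4.416/100 ≈ 823.
Year 2025: gap = -2.4 × (5.93 - 3.84) = -5.016%, loss ≈ 18626 × 5.016/100 ≈ 934.
Year 2026: gap = -2.4 × (5.51 - 3.84) = -4.008%, loss ≈ 18626 × 4.008/100 ≈ 747.
Total lost output = 501 + 1216 + 823 + 934 + 747 = 4221 billion.

£4,221 billion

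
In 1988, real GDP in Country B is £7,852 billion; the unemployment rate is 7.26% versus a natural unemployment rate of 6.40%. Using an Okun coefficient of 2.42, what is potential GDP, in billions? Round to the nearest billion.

£8,019 billion

Unemployment gap = 7.26 - 6.4 = 0.86 points, so output gap = -2.42 × 0.86 = -2.0812%.
Since Y = Y* × (1 + gap/100), Y* = 7852/0.979188 ≈ 8019 billion.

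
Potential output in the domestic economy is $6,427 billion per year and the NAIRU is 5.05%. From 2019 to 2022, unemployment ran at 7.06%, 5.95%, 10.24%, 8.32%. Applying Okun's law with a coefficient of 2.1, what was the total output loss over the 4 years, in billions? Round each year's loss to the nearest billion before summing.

$1,533 billion

Year 2019: gap = -2.1 × (7.06 - 5.05) = -4.221%, loss ≈ 6427 × 4.221/100 ≈ 271.
Year 2020: gap = -2.1 × (5.95 - 5.05) = -1.89%, loss ≈ 6427 × 1.89/100 ≈ 121.
Year 2021: gap = -2.1 × (10.24 - 5.05) = -10.899%, loss ≈ 6427 × 10.899/100 ≈ 700.
Year 2022: gap = -2.1 × (8.32 - 5.05) = -6.867%, loss ≈ 6427 × 6.867/100 ≈ 441.
Total lost output = 271 + 121 + 700 + 441 = 1533 billion.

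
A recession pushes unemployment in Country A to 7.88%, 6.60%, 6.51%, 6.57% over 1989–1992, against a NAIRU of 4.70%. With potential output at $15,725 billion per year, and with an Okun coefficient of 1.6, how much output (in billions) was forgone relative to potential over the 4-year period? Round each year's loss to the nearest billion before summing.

$2,203 billion

Year 1989: gap = -1.6 × (7.88 - 4.7) = -5.088%, loss ≈ 15725 × 5.088/100 ≈ 800.
Year 1990: gap = -1.6 × (6.6 - 4.7) = -3.04%, loss ≈ 15725 × 3.04/100 ≈ 478.
Year 1991: gap = -1.6 × (6.51 - 4.7) = -2.896%, loss ≈ 15725 × 2.896/100 ≈ 455.
Year 1992: gap = -1.6 × (6.57 - 4.7) = -2.992%, loss ≈ 15725 × 2.992/100 ≈ 470.
Total lost output = 800 + 478 + 455 + 470 = 2203 billion.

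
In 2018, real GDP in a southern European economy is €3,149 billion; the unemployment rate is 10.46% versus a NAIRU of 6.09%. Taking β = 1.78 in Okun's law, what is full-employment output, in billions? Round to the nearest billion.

Unemployment gap = 10.46 - 6.09 = 4.37 points, so output gap = -1.78 × 4.37 = -7.7786%.
Since Y = Y* × (1 + gap/100), Y* = 3149/0.922214 ≈ 3415 billion.

€3,415 billion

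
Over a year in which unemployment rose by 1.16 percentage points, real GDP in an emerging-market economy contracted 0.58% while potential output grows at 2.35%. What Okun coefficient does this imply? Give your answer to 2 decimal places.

β ≈ 2.53

Growth form: g_Y = g_Y* - β × Δu, so β = (g_Y* - g_Y)/Δu.
β = (2.35 + 0.58)/1.16 = 2.93/1.16 = 2.53.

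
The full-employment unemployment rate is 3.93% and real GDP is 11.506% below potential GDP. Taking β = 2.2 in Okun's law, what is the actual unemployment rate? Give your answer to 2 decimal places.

From Okun's law, u - u* = -(output gap)/β = -(-11.506)/2.2 = 5.23 points.
So u = 3.93 + 5.23 = 9.16%.

9.16%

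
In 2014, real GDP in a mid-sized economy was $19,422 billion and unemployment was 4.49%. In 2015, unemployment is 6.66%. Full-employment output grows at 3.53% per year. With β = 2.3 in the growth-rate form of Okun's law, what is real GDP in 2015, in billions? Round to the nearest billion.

Δu = 6.66 - 4.49 = 2.17 points.
Okun's law (growth form): g_Y = g_Y* - β × Δu = 3.53 - 2.3 × (2.17) = 3.53 - 4.991 = -1.461%.
Real GDP in the next year = 19422 × (1 - 1.461/100) = 19422 × 0.98539 ≈ 19138 billion.

$19,138 billion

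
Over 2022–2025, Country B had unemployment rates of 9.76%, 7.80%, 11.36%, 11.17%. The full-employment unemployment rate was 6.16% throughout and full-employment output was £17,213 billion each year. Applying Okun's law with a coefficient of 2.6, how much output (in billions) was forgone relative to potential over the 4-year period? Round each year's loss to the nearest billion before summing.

Year 2022: gap = -2.6 × (9.76 - 6.16) = -9.36%, loss ≈ 17213 × 9.36/100 ≈ 1611.
Year 2023: gap = -2.6 × (7.8 - 6.16) = -4.264%, loss ≈ 17213 × 4.264/100 ≈ 734.
Year 2024: gap = -2.6 × (11.36 - 6.16) = -13.52%, loss ≈ 17213 × 13.52/100 ≈ 2327.
Year 2025: gap = -2.6 × (11.17 - 6.16) = -13.026%, loss ≈ 17213 × 13.026/100 ≈ 2242.
Total lost output = 1611 + 734 + 2327 + 2242 = 6914 billion.

£6,914 billion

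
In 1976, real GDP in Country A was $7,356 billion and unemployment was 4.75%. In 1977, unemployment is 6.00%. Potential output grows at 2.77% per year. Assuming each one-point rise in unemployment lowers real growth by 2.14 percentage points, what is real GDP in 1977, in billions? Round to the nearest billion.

$7,363 billion

Δu = 6 - 4.75 = 1.25 points.
Okun's law (growth form): g_Y = g_Y* - β × Δu = 2.77 - 2.14 × (1.25) = 2.77 - 2.675 = 0.095%.
Real GDP in the next year = 7356 × (1 + 0.095/100) = 7356 × 1.00095 ≈ 7363 billion.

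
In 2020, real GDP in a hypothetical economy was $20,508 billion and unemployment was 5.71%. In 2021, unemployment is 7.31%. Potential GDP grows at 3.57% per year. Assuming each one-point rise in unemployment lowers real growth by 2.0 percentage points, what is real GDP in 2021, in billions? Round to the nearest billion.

$20,584 billion

Δu = 7.31 - 5.71 = 1.6 points.
Okun's law (growth form): g_Y = g_Y* - β × Δu = 3.57 - 2.0 × (1.60) = 3.57 - 3.2 = 0.37%.
Real GDP in the next year = 20508 × (1 + 0.37/100) = 20508 × 1.0037 ≈ 20584 billion.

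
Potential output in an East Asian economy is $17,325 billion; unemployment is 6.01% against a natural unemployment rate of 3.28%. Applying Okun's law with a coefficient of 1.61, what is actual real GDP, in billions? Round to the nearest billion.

$16,564 billion

Unemployment gap = 6.01 - 3.28 = 2.73 points, so the output gap is -1.61 × 2.73 = -4.3953%.
Actual GDP = 17325 × (1 - 4.3953/100) = 17325 × 0.956047 ≈ 16564 billion.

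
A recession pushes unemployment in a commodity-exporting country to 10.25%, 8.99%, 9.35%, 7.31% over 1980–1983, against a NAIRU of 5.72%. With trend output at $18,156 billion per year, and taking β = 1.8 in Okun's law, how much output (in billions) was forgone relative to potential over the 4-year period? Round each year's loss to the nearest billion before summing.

$4,255 billion

Year 1980: gap = -1.8 × (10.25 - 5.72) = -8.154%, loss ≈ 18156 × 8.154/100 ≈ 1480.
Year 1981: gap = -1.8 × (8.99 - 5.72) = -5.886%, loss ≈ 18156 × 5.886/100 ≈ 1069.
Year 1982: gap = -1.8 × (9.35 - 5.72) = -6.534%, loss ≈ 18156 × 6.534/100 ≈ 1186.
Year 1983: gap = -1.8 × (7.31 - 5.72) = -2.862%, loss ≈ 18156 × 2.862/100 ≈ 520.
Total lost output = 1480 + 1069 + 1186 + 520 = 4255 billion.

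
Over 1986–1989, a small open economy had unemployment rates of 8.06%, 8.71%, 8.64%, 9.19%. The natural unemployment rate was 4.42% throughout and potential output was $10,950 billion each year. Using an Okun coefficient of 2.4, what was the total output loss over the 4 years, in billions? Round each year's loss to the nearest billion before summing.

Year 1986: gap = -2.4 × (8.06 - 4.42) = -8.736%, loss ≈ 10950 × 8.736/100 ≈ 957.
Year 1987: gap = -2.4 × (8.71 - 4.42) = -10.296%, loss ≈ 10950 × 10.296/100 ≈ 1127.
Year 1988: gap = -2.4 × (8.64 - 4.42) = -10.128%, loss ≈ 10950 × 10.128/100 ≈ 1109.
Year 1989: gap = -2.4 × (9.19 - 4.42) = -11.448%, loss ≈ 10950 × 11.448/100 ≈ 1254.
Total lost output = 957 + 1127 + 1109 + 1254 = 4447 billion.

$4,447 billion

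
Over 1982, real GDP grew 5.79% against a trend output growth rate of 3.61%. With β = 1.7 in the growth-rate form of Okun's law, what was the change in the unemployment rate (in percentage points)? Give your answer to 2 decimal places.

Growth-rate Okun's law: g_Y = g_Y* - β × Δu, so Δu = (g_Y* - g_Y)/β.
Δu = (3.61 - 5.79)/1.7 = -2.18/1.7 = -1.28 percentage points.

-1.28 percentage points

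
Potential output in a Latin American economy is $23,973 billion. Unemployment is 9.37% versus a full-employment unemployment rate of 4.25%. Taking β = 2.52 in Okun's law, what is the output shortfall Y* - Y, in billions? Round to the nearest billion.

Output gap = -2.52 × (9.37 - 4.25) = -2.52 × 5.12 = -12.9024%.
Actual GDP ≈ 23973 × 0.870976 ≈ 20880 billion, so the shortfall is 23973 - 20880 = 3093 billion.

$3,093 billion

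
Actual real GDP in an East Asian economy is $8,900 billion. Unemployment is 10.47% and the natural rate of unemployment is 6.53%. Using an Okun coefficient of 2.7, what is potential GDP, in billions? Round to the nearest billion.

Unemployment gap = 10.47 - 6.53 = 3.94 points, so output gap = -2.7 × 3.94 = -10.638%.
Since Y = Y* × (1 + gap/100), Y* = 8900/0.89362 ≈ 9959 billion.

$9,959 billion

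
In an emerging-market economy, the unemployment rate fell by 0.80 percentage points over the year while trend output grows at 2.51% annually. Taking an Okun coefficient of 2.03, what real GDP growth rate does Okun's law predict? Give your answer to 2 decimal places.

4.13%

Growth-rate Okun's law: g_Y = g_Y* - β × Δu.
g_Y = 2.51 - 2.03 × (-0.80) = 2.51 + 1.624 = 4.134%, i.e. 4.13% to 2 d.p.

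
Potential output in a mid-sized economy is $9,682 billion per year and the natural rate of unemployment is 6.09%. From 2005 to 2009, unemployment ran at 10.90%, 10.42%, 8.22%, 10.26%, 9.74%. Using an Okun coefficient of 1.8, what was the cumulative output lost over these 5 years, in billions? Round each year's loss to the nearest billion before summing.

$3,327 billion

Year 2005: gap = -1.8 × (10.9 - 6.09) = -8.658%, loss ≈ 9682 × 8.658/100 ≈ 838.
Year 2006: gap = -1.8 × (10.42 - 6.09) = -7.794%, loss ≈ 9682 × 7.794/100 ≈ 755.
Year 2007: gap = -1.8 × (8.22 - 6.09) = -3.834%, loss ≈ 9682 × 3.834/100 ≈ 371.
Year 2008: gap = -1.8 × (10.26 - 6.09) = -7.506%, loss ≈ 9682 × 7.506/100 ≈ 727.
Year 2009: gap = -1.8 × (9.74 - 6.09) = -6.57%, loss ≈ 9682 × 6.57/100 ≈ 636.
Total lost output = 838 + 755 + 371 + 727 + 636 = 3327 billion.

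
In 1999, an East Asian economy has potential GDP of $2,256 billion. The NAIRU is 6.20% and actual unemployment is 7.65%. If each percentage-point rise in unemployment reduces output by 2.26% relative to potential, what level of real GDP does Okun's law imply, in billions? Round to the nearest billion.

Unemployment gap = 7.65 - 6.2 = 1.45 points, so the output gap is -2.26 × 1.45 = -3.277%.
Actual GDP = 2256 × (1 - 3.277/100) = 2256 × 0.96723 ≈ 2182 billion.

$2,182 billion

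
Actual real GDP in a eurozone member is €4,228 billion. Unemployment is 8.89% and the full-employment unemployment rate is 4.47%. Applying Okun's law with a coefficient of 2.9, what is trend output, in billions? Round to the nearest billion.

Unemployment gap = 8.89 - 4.47 = 4.42 points, so output gap = -2.9 × 4.42 = -12.818%.
Since Y = Y* × (1 + gap/100), Y* = 4228/0.87182 ≈ 4850 billion.

€4,850 billion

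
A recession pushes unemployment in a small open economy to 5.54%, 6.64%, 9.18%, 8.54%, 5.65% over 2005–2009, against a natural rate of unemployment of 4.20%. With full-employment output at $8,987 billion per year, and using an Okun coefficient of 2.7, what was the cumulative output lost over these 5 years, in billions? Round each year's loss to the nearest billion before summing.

Year 2005: gap = -2.7 × (5.54 - 4.2) = -3.618%, loss ≈ 8987 × 3.618/100 ≈ 325.
Year 2006: gap = -2.7 × (6.64 - 4.2) = -6.588%, loss ≈ 8987 × 6.588/100 ≈ 592.
Year 2007: gap = -2.7 × (9.18 - 4.2) = -13.446%, loss ≈ 8987 × 13.446/100 ≈ 1208.
Year 2008: gap = -2.7 × (8.54 - 4.2) = -11.718%, loss ≈ 8987 × 11.718/100 ≈ 1053.
Year 2009: gap = -2.7 × (5.65 - 4.2) = -3.915%, loss ≈ 8987 × 3.915/100 ≈ 352.
Total lost output = 325 + 592 + 1208 + 1053 + 352 = 3530 billion.

$3,530 billion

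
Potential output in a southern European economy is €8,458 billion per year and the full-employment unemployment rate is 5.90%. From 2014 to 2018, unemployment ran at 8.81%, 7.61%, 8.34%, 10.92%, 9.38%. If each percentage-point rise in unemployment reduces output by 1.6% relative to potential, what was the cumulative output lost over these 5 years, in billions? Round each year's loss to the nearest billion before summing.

€2,105 billion

Year 2014: gap = -1.6 × (8.81 - 5.9) = -4.656%, loss ≈ 8458 × 4.656/100 ≈ 394.
Year 2015: gap = -1.6 × (7.61 - 5.9) = -2.736%, loss ≈ 8458 × 2.736/100 ≈ 231.
Year 2016: gap = -1.6 × (8.34 - 5.9) = -3.904%, loss ≈ 8458 × 3.904/100 ≈ 330.
Year 2017: gap = -1.6 × (10.92 - 5.9) = -8.032%, loss ≈ 8458 × 8.032/100 ≈ 679.
Year 2018: gap = -1.6 × (9.38 - 5.9) = -5.568%, loss ≈ 8458 × 5.568/100 ≈ 471.
Total lost output = 394 + 231 + 330 + 679 + 471 = 2105 billion.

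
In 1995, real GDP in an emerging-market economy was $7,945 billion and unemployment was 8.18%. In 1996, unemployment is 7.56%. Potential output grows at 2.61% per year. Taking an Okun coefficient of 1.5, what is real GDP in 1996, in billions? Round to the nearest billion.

$8,226 billion

Δu = 7.56 - 8.18 = -0.62 points.
Okun's law (growth form): g_Y = g_Y* - β × Δu = 2.61 - 1.5 × (-0.62) = 2.61 + 0.93 = 3.54%.
Real GDP in the next year = 7945 × (1 + 3.54/100) = 7945 × 1.0354 ≈ 8226 billion.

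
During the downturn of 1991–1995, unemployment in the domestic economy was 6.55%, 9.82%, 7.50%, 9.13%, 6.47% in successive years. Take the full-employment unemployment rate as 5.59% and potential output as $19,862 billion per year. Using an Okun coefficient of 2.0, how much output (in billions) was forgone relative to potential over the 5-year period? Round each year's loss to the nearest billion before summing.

Year 1991: gap = -2.0 × (6.55 - 5.59) = -1.92%, loss ≈ 19862 × 1.92/100 ≈ 381.
Year 1992: gap = -2.0 × (9.82 - 5.59) = -8.46%, loss ≈ 19862 × 8.46/100 ≈ 1680.
Year 1993: gap = -2.0 × (7.5 - 5.59) = -3.82%, loss ≈ 19862 × 3.82/100 ≈ 759.
Year 1994: gap = -2.0 × (9.13 - 5.59) = -7.08%, loss ≈ 19862 × 7.08/100 ≈ 1406.
Year 1995: gap = -2.0 × (6.47 - 5.59) = -1.76%, loss ≈ 19862 × 1.76/100 ≈ 350.
Total lost output = 381 + 1680 + 759 + 1406 + 350 = 4576 billion.

$4,576 billion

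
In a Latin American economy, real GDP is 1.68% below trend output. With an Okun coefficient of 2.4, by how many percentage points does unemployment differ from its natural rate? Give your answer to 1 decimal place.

0.7 percentage points

Okun's law: output gap = -β × (u - u*), so u - u* = -(output gap)/β.
u - u* = -(-1.68)/2.4 = 0.7 percentage points.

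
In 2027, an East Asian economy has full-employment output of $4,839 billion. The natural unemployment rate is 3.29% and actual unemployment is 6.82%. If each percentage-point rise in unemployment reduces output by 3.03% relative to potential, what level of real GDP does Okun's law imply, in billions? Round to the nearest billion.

Unemployment gap = 6.82 - 3.29 = 3.53 points, so the output gap is -3.03 × 3.53 = -10.6959%.
Actual GDP = 4839 × (1 - 10.6959/100) = 4839 × 0.893041 ≈ 4321 billion.

$4,321 billion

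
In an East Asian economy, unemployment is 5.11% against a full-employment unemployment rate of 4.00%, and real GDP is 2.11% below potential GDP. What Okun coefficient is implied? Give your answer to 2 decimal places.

β ≈ 1.90

Okun's law: output gap = -β × (u - u*).
-2.11 = -β × (5.11 - 4) = -β × 1.11, so β = 2.11/1.11 = 1.90.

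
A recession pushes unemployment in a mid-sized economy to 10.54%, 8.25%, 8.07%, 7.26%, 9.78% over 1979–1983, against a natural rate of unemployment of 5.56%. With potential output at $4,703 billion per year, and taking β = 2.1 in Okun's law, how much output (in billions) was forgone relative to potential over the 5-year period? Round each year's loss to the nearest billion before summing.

Year 1979: gap = -2.1 × (10.54 - 5.56) = -10.458%, loss ≈ 4703 × 10.458/100 ≈ 492.
Year 1980: gap = -2.1 × (8.25 - 5.56) = -5.649%, loss ≈ 4703 × 5.649/100 ≈ 266.
Year 1981: gap = -2.1 × (8.07 - 5.56) = -5.271%, loss ≈ 4703 × 5.271/100 ≈ 248.
Year 1982: gap = -2.1 × (7.26 - 5.56) = -3.57%, loss ≈ 4703 × 3.57/100 ≈ 168.
Year 1983: gap = -2.1 × (9.78 - 5.56) = -8.862%, loss ≈ 4703 × 8.862/100 ≈ 417.
Total lost output = 492 + 266 + 248 + 168 + 417 = 1591 billion.

$1,591 billion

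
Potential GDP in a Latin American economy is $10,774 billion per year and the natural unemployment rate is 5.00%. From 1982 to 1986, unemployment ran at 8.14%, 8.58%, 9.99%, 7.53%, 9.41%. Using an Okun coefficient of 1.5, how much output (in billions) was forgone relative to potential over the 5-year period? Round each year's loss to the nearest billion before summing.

$3,014 billion

Year 1982: gap = -1.5 × (8.14 - 5) = -4.71%, loss ≈ 10774 × 4.71/100 ≈ 507.
Year 1983: gap = -1.5 × (8.58 - 5) = -5.37%, loss ≈ 10774 × 5.37/100 ≈ 579.
Year 1984: gap = -1.5 × (9.99 - 5) = -7.485%, loss ≈ 10774 × 7.485/100 ≈ 806.
Year 1985: gap = -1.5 × (7.53 - 5) = -3.795%, loss ≈ 10774 × 3.795/100 ≈ 409.
Year 1986: gap = -1.5 × (9.41 - 5) = -6.615%, loss ≈ 10774 × 6.615/100 ≈ 713.
Total lost output = 507 + 579 + 806 + 409 + 713 = 3014 billion.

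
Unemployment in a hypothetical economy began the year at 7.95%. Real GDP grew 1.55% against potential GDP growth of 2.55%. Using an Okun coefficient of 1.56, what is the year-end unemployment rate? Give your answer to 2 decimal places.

8.59%

Growth-rate Okun's law: g_Y = g_Y* - β × Δu, so Δu = (g_Y* - g_Y)/β.
Δu = (2.55 - 1.55)/1.56 = 1/1.56 = 0.64 percentage points.
Year-end unemployment = 7.95 + 0.64 = 8.59%.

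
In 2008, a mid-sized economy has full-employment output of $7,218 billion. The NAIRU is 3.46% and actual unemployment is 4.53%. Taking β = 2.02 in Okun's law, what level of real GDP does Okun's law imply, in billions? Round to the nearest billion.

Unemployment gap = 4.53 - 3.46 = 1.07 points, so the output gap is -2.02 × 1.07 = -2.1614%.
Actual GDP = 7218 × (1 - 2.1614/100) = 7218 × 0.978386 ≈ 7062 billion.

$7,062 billion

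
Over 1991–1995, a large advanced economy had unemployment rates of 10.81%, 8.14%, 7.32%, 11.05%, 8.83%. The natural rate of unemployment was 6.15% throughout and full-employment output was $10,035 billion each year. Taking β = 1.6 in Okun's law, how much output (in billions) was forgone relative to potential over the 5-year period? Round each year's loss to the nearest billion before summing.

$2,473 billion

Year 1991: gap = -1.6 × (10.81 - 6.15) = -7.456%, loss ≈ 10035 × 7.456/100 ≈ 748.
Year 1992: gap = -1.6 × (8.14 - 6.15) = -3.184%, loss ≈ 10035 × 3.184/100 ≈ 320.
Year 1993: gap = -1.6 × (7.32 - 6.15) = -1.872%, loss ≈ 10035 × 1.872/100 ≈ 188.
Year 1994: gap = -1.6 × (11.05 - 6.15) = -7.84%, loss ≈ 10035 × 7.84/100 ≈ 787.
Year 1995: gap = -1.6 × (8.83 - 6.15) = -4.288%, loss ≈ 10035 × 4.288/100 ≈ 430.
Total lost output = 748 + 320 + 188 + 787 + 430 = 2473 billion.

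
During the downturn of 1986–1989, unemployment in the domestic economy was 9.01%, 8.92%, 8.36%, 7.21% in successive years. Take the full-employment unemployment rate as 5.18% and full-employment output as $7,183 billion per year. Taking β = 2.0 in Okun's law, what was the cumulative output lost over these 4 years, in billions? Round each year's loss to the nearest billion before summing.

Year 1986: gap = -2.0 × (9.01 - 5.18) = -7.66%, loss ≈ 7183 × 7.66/100 ≈ 550.
Year 1987: gap = -2.0 × (8.92 - 5.18) = -7.48%, loss ≈ 7183 × 7.48/100 ≈ 537.
Year 1988: gap = -2.0 × (8.36 - 5.18) = -6.36%, loss ≈ 7183 × 6.36/100 ≈ 457.
Year 1989: gap = -2.0 × (7.21 - 5.18) = -4.06%, loss ≈ 7183 × 4.06/100 ≈ 292.
Total lost output = 550 + 537 + 457 + 292 = 1836 billion.

$1,836 billion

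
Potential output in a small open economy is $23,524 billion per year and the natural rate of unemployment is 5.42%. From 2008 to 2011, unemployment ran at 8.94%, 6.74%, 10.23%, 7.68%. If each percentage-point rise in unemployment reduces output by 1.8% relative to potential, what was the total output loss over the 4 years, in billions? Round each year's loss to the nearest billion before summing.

$5,043 billion

Year 2008: gap = -1.8 × (8.94 - 5.42) = -6.336%, loss ≈ 23524 × 6.336/100 ≈ 1490.
Year 2009: gap = -1.8 × (6.74 - 5.42) = -2.376%, loss ≈ 23524 × 2.376/100 ≈ 559.
Year 2010: gap = -1.8 × (10.23 - 5.42) = -8.658%, loss ≈ 23524 × 8.658/100 ≈ 2037.
Year 2011: gap = -1.8 × (7.68 - 5.42) = -4.068%, loss ≈ 23524 × 4.068/100 ≈ 957.
Total lost output = 1490 + 559 + 2037 + 957 = 5043 billion.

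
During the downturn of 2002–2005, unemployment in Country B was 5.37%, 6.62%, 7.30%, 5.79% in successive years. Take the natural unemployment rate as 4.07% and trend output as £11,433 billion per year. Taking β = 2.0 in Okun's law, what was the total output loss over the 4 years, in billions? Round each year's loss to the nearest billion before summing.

Year 2002: gap = -2.0 × (5.37 - 4.07) = -2.6%, loss ≈ 11433 × 2.6/100 ≈ 297.
Year 2003: gap = -2.0 × (6.62 - 4.07) = -5.1%, loss ≈ 11433 × 5.1/100 ≈ 583.
Year 2004: gap = -2.0 × (7.3 - 4.07) = -6.46%, loss ≈ 11433 × 6.46/100 ≈ 739.
Year 2005: gap = -2.0 × (5.79 - 4.07) = -3.44%, loss ≈ 11433 × 3.44/100 ≈ 393.
Total lost output = 297 + 583 + 739 + 393 = 2012 billion.

£2,012 billion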